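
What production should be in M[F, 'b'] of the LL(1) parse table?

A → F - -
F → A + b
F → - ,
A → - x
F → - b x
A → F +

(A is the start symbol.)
To find M[F, 'b'], we find productions for F where 'b' is in the predict set (PREDICT(N → α) = (FIRST(α) \ {ε}) ∪ (FOLLOW(N) if α ⇒* ε)).

Relevant sets:
  FIRST(A) = { '-' }

F → A + b: PREDICT = { '-' }
F → - ,: PREDICT = { '-' }
F → - b x: PREDICT = { '-' }

M[F, 'b'] is empty (no production applies)

Answer: Empty (error entry)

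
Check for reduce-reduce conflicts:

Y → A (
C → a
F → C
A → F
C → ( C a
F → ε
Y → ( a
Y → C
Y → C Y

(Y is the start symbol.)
Yes — I3: [F → .] vs [F → C .]; I11: [C → a .] vs [Y → ( a .]

A reduce-reduce conflict occurs when an LR(0) state has two complete items [A → α .] and [B → β .] — both call for a reduction, and with no lookahead the parser cannot choose between them.

Augment with Y' → Y and build the canonical LR(0) collection (I0 = CLOSURE({[Y' → . Y]}), then GOTO on every symbol after a dot until no new states appear). It has 13 states:
  I0: { [A → . F], [C → . ( C a], [C → . a], [F → . C], [F → .], [Y → . ( a], [Y → . A (], [Y → . C Y], [Y → . C], [Y' → . Y] }  — shift, reduce
  I1: { [C → ( . C a], [C → . ( C a], [C → . a], [Y → ( . a] }  — shift
  I2: { [Y → A . (] }  — shift
  I3: { [A → . F], [C → . ( C a], [C → . a], [F → . C], [F → .], [F → C .], [Y → . ( a], [Y → . A (], [Y → . C Y], [Y → . C], [Y → C . Y], [Y → C .] }  — shift, 3 reduces
  I4: { [A → F .] }  — reduce
  I5: { [Y' → Y .] }  — accept
  I6: { [C → a .] }  — reduce
  I7: { [Y → C Y .] }  — reduce
  I8: { [Y → A ( .] }  — reduce
  I9: { [C → ( . C a], [C → . ( C a], [C → . a] }  — shift
  I10: { [C → ( C . a] }  — shift
  I11: { [C → a .], [Y → ( a .] }  — 2 reduces
  I12: { [C → ( C a .] }  — reduce

I3 contains complete items [F → .], [F → C .], [Y → C .] — reduce-reduce conflict.
I11 contains complete items [C → a .], [Y → ( a .] — reduce-reduce conflict.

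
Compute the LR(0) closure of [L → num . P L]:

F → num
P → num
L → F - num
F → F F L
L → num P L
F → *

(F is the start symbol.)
{ [L → num . P L], [P → . num] }

To compute CLOSURE, for each item [A → α.Bβ] where B is a non-terminal, add [B → .γ] for all productions B → γ; repeat for the newly added items until nothing changes.

Start with: [L → num . P L]
  [L → num . P L] has the dot before P: add [P → . num]
No further items can be added.

CLOSURE = { [L → num . P L], [P → . num] }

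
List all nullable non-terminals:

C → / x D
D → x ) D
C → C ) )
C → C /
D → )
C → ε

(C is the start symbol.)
ε-productions: C → ε
So C is immediately nullable.
No further non-terminal can be added: every production for the remaining non-terminals contains a terminal or a non-nullable non-terminal.
Nullable = { 'C' }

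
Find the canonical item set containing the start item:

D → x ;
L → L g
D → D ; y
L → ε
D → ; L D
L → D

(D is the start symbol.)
First, augment the grammar with D' → D
I₀ = CLOSURE({ [D' → . D] }):
  [D' → . D] has the dot before D: add [D → . x ;], [D → . D ; y], [D → . ; L D]
No further items can be added.

I₀ = { [D → . ; L D], [D → . D ; y], [D → . x ;], [D' → . D] }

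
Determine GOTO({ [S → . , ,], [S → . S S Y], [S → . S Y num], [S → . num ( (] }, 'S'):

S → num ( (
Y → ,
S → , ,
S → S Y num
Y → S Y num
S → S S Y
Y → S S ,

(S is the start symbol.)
GOTO(I, 'S') = CLOSURE({ [A → αX.β] : [A → α.Xβ] ∈ I, X = 'S' })

Items with dot before 'S', with the dot advanced:
  [S → . S S Y] → [S → S . S Y]
  [S → . S Y num] → [S → S . Y num]
Closure of the advanced items:
  [S → S . S Y] has the dot before S: add [S → . num ( (], [S → . , ,], [S → . S Y num], [S → . S S Y]
  [S → S . Y num] has the dot before Y: add [Y → . ,], [Y → . S Y num], [Y → . S S ,]

GOTO = { [S → . , ,], [S → . S S Y], [S → . S Y num], [S → . num ( (], [S → S . S Y], [S → S . Y num], [Y → . ,], [Y → . S S ,], [Y → . S Y num] }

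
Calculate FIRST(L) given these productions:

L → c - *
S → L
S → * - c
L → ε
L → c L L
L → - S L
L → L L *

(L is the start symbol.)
{ '*', '-', 'c', ε }

To compute FIRST(L), examine every production with L on the left-hand side, reading each right-hand side left to right until a non-nullable symbol is reached.

From L → c - *:
  - c is a terminal: add 'c' and stop
From L → ε:
  - ε-production, so ε ∈ FIRST(L)
From L → c L L:
  - c is a terminal: add 'c' and stop
From L → - S L:
  - '-' is a terminal: add '-' and stop
From L → L L *:
  - L is the symbol being defined: contributes nothing new
    L is nullable, so continue to the next symbol
  - L is the symbol being defined: contributes nothing new
    L is nullable, so continue to the next symbol
  - '*' is a terminal: add '*' and stop

Collecting: FIRST(L) = { '*', '-', 'c', ε }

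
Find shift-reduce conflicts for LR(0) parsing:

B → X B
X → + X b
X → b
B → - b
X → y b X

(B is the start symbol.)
No shift-reduce conflicts

A shift-reduce conflict occurs when an LR(0) state has both:
  - a complete (reduce) item [A → α .] (dot at the end), and
  - a shift item [B → β . c γ] (dot before a terminal).

Augment with B' → B and build the canonical LR(0) collection (I0 = CLOSURE({[B' → . B]}), then GOTO on every symbol after a dot until no new states appear). It has 13 states:
  I0: { [B → . - b], [B → . X B], [B' → . B], [X → . + X b], [X → . b], [X → . y b X] }  — shift
  I1: { [X → + . X b], [X → . + X b], [X → . b], [X → . y b X] }  — shift
  I2: { [B → - . b] }  — shift
  I3: { [B' → B .] }  — accept
  I4: { [B → . - b], [B → . X B], [B → X . B], [X → . + X b], [X → . b], [X → . y b X] }  — shift
  I5: { [X → b .] }  — reduce
  I6: { [X → y . b X] }  — shift
  I7: { [X → . + X b], [X → . b], [X → . y b X], [X → y b . X] }  — shift
  I8: { [X → y b X .] }  — reduce
  I9: { [B → X B .] }  — reduce
  I10: { [B → - b .] }  — reduce
  I11: { [X → + X . b] }  — shift
  I12: { [X → + X b .] }  — reduce

No state contains both a complete item and a shift item.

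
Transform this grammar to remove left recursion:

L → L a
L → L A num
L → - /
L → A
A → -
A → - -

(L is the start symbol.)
L → - / L'
L → A L'
L' → a L'
L' → A num L'
L' → ε
A → -
A → - -

L is directly left-recursive. The standard transformation for
  A → A α₁ | ... | A α_m | β₁ | ... | β_n
is
  A  → β₁ A' | ... | β_n A'
  A' → α₁ A' | ... | α_m A' | ε

L → - / becomes L → - / L'
L → A becomes L → A L'
L → L a becomes L' → a L'
L → L A num becomes L' → A num L'
Add L' → ε

Productions for other non-terminals are unchanged:
  A → -
  A → - -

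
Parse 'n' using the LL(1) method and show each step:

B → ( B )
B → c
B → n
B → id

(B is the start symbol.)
LL(1) parsing maintains a stack (initially the start symbol over $) and the input. At each step: if the stack top is a terminal, match it against the current input token; if it is a non-terminal N, replace it with the RHS of M[N, lookahead] (the unique production whose predict set contains the lookahead).

Stack is shown with the top on the left.

Stack  Input  Action
--------------------
B $    n $    output B → n
n $    n $    match 'n'
$      $      accept

The string is accepted.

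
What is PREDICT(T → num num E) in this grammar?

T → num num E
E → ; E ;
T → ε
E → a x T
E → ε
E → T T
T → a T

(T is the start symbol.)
{ 'num' }

PREDICT(T → num num E) = (FIRST(RHS) \ {ε}) ∪ (FOLLOW(T) if ε ∈ FIRST(RHS), i.e. RHS ⇒* ε)
FIRST(num num E) = { 'num' }
ε ∉ FIRST(num num E), so FOLLOW(T) is not added.
PREDICT(T → num num E) = { 'num' }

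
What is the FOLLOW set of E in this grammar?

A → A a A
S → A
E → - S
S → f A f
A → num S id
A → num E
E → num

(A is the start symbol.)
In A → num E: E is at the end, add FOLLOW(A)

The FOLLOW sets referred to above (computed the same way, to a fixed point):
  FOLLOW(A) = { $, 'a', 'f', 'id' }

Taking the union: FOLLOW(E) = { $, 'a', 'f', 'id' }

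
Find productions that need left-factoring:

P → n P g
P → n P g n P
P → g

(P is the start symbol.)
Yes, P has productions with common prefix 'n P g'

Left-factoring is needed when two productions for the same non-terminal
share a common prefix on the right-hand side.

Productions for P:
  P → n P g
  P → n P g n P
  P → g

Found common prefix 'n P g' in productions for P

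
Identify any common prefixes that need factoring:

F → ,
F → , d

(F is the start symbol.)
Left-factoring is needed when two productions for the same non-terminal
share a common prefix on the right-hand side.

Productions for F:
  F → ,
  F → , d

Found common prefix ',' in productions for F

Answer: Yes, F has productions with common prefix ','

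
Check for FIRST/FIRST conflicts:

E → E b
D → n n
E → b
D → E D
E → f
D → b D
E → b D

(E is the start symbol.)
FIRST sets of the non-terminals at (or reachable through a nullable prefix from) the front of some alternative:
  FIRST(E) = { 'b', 'f' }

Productions for E:
  E → E b: FIRST = { 'b', 'f' }
  E → b: FIRST = { 'b' }
  E → f: FIRST = { 'f' }
  E → b D: FIRST = { 'b' }
Productions for D:
  D → n n: FIRST = { 'n' }
  D → E D: FIRST = { 'b', 'f' }
  D → b D: FIRST = { 'b' }

Conflict for E: E → E b and E → b
  Overlap: { 'b' }
Conflict for E: E → E b and E → f
  Overlap: { 'f' }
Conflict for E: E → E b and E → b D
  Overlap: { 'b' }
Conflict for E: E → b and E → b D
  Overlap: { 'b' }
Conflict for D: D → E D and D → b D
  Overlap: { 'b' }

Answer: Yes. E → E b / E → b on { 'b' }; E → E b / E → f on { 'f' }; E → E b / E → b D on { 'b' }; E → b / E → b D on { 'b' }; D → E D / D → b D on { 'b' }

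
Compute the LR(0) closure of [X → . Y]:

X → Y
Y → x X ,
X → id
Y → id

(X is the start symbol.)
Start with: [X → . Y]
  [X → . Y] has the dot before Y: add [Y → . x X ,], [Y → . id]
No further items can be added.

CLOSURE = { [X → . Y], [Y → . id], [Y → . x X ,] }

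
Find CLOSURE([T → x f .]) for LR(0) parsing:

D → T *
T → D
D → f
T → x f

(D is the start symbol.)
To compute CLOSURE, for each item [A → α.Bβ] where B is a non-terminal, add [B → .γ] for all productions B → γ; repeat for the newly added items until nothing changes.

Start with: [T → x f .]
The dot is at the end, so nothing is added.

CLOSURE = { [T → x f .] }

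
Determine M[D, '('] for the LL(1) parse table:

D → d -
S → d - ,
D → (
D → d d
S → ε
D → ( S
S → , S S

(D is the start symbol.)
To find M[D, '('], we find productions for D where '(' is in the predict set (PREDICT(N → α) = (FIRST(α) \ {ε}) ∪ (FOLLOW(N) if α ⇒* ε)).

D → d -: PREDICT = { 'd' }
D → (: PREDICT = { '(' }
  '(' is in predict set, so this production goes in M[D, '(']
D → d d: PREDICT = { 'd' }
D → ( S: PREDICT = { '(' }
  '(' is in predict set, so this production goes in M[D, '(']

M[D, '('] = D → (, D → ( S  (a multiply-defined cell — the grammar is not LL(1))

Answer: D → (, D → ( S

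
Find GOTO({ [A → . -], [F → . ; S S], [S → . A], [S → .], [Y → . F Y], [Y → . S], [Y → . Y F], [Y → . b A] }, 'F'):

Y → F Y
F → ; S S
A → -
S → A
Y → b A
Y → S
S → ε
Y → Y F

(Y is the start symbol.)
GOTO(I, 'F') = CLOSURE({ [A → αX.β] : [A → α.Xβ] ∈ I, X = 'F' })

Items with dot before 'F', with the dot advanced:
  [Y → . F Y] → [Y → F . Y]
Closure of the advanced items:
  [Y → F . Y] has the dot before Y: add [Y → . F Y], [Y → . b A], [Y → . S], [Y → . Y F]
  [Y → . F Y] has the dot before F: add [F → . ; S S]
  [Y → . S] has the dot before S: add [S → . A], [S → .]
  [S → . A] has the dot before A: add [A → . -]

GOTO = { [A → . -], [F → . ; S S], [S → . A], [S → .], [Y → . F Y], [Y → . S], [Y → . Y F], [Y → . b A], [Y → F . Y] }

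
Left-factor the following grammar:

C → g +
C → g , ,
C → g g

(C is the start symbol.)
C → g C'
C' → +
C' → , ,
C' → g

Left-factoring transforms A → αβ₁ | αβ₂ into A → αA' and A' → β₁ | β₂
(α is the longest common prefix among the alternatives). Repeat until
no nonterminal has two alternatives with a common prefix.

Round 1: C has alternatives sharing prefix 'g'. Introduce C': C → g C'
  Add: C' → +
  Add: C' → , ,
  Add: C' → g

No remaining common prefixes — done.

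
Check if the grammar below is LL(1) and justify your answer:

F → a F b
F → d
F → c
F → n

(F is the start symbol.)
A grammar is LL(1) if for each non-terminal N with multiple productions, the predict sets of those productions are pairwise disjoint, where PREDICT(N → α) = (FIRST(α) \ {ε}) ∪ (FOLLOW(N) if α ⇒* ε).

For F:
  PREDICT(F → a F b) = { 'a' }
  PREDICT(F → d) = { 'd' }
  PREDICT(F → c) = { 'c' }
  PREDICT(F → n) = { 'n' }

All predict sets are disjoint. The grammar IS LL(1).

Answer: Yes, the grammar is LL(1).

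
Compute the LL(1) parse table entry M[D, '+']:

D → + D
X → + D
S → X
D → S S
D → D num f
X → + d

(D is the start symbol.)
D → + D, D → S S, D → D num f

To find M[D, '+'], we find productions for D where '+' is in the predict set (PREDICT(N → α) = (FIRST(α) \ {ε}) ∪ (FOLLOW(N) if α ⇒* ε)).

Relevant sets:
  FIRST(S) = { '+' }
  FIRST(D) = { '+' }

D → + D: PREDICT = { '+' }
  '+' is in predict set, so this production goes in M[D, '+']
D → S S: PREDICT = { '+' }
  '+' is in predict set, so this production goes in M[D, '+']
D → D num f: PREDICT = { '+' }
  '+' is in predict set, so this production goes in M[D, '+']

M[D, '+'] = D → + D, D → S S, D → D num f  (a multiply-defined cell — the grammar is not LL(1))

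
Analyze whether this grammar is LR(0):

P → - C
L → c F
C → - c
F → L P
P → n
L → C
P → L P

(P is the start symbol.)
Yes, the grammar is LR(0)

A grammar is LR(0) if no state in the canonical LR(0) collection has:
  - both a shift item (dot before a terminal) and a complete item (shift-reduce conflict), or
  - two or more complete items (reduce-reduce conflict; the accept item [P' → P .] counts as a complete item here).

Augment with P' → P and build the canonical LR(0) collection (I0 = CLOSURE({[P' → . P]}), then GOTO on every symbol after a dot until no new states appear). It has 14 states:
  I0: { [C → . - c], [L → . C], [L → . c F], [P → . - C], [P → . L P], [P → . n], [P' → . P] }  — shift
  I1: { [C → - . c], [C → . - c], [P → - . C] }  — shift
  I2: { [L → C .] }  — reduce
  I3: { [C → . - c], [L → . C], [L → . c F], [P → . - C], [P → . L P], [P → . n], [P → L . P] }  — shift
  I4: { [P' → P .] }  — accept
  I5: { [C → . - c], [F → . L P], [L → . C], [L → . c F], [L → c . F] }  — shift
  I6: { [P → n .] }  — reduce
  I7: { [C → - . c] }  — shift
  I8: { [L → c F .] }  — reduce
  I9: { [C → . - c], [F → L . P], [L → . C], [L → . c F], [P → . - C], [P → . L P], [P → . n] }  — shift
  I10: { [F → L P .] }  — reduce
  I11: { [C → - c .] }  — reduce
  I12: { [P → L P .] }  — reduce
  I13: { [P → - C .] }  — reduce

Every state is either a pure shift/goto state or contains exactly one complete item and nothing to shift — no conflicts. The grammar is LR(0).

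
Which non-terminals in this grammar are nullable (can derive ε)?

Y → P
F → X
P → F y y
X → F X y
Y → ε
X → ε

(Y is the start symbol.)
{ 'F', 'X', 'Y' }

ε-productions: Y → ε, X → ε
So Y, X are immediately nullable.
F → X: every symbol on the right is nullable, so F is nullable too.
No further non-terminal can be added: every production for the remaining non-terminals contains a terminal or a non-nullable non-terminal.
Nullable = { 'F', 'X', 'Y' }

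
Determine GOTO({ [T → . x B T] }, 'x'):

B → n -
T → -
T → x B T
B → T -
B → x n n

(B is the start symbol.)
GOTO(I, 'x') = CLOSURE({ [A → αX.β] : [A → α.Xβ] ∈ I, X = 'x' })

Items with dot before 'x', with the dot advanced:
  [T → . x B T] → [T → x . B T]
Closure of the advanced items:
  [T → x . B T] has the dot before B: add [B → . n -], [B → . T -], [B → . x n n]
  [B → . T -] has the dot before T: add [T → . -], [T → . x B T]

GOTO = { [B → . T -], [B → . n -], [B → . x n n], [T → . -], [T → . x B T], [T → x . B T] }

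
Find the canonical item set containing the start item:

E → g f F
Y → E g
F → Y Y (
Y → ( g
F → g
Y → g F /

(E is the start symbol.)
{ [E → . g f F], [E' → . E] }

First, augment the grammar with E' → E
I₀ = CLOSURE({ [E' → . E] }):
  [E' → . E] has the dot before E: add [E → . g f F]
No further items can be added.

I₀ = { [E → . g f F], [E' → . E] }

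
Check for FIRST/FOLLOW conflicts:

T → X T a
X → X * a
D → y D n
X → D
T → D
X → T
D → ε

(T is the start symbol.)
A FIRST/FOLLOW conflict occurs when a non-terminal N has a nullable alternative N → β (β ⇒* ε) and another alternative N → α with FIRST(α) ∩ FOLLOW(N) ≠ ∅: on such a lookahead the parser cannot decide between expanding α and letting N vanish via β.

Nullable non-terminals: D, T, X.
FIRST sets used below: FIRST(X) = { '*', 'a', 'y', ε }, FIRST(T) = { '*', 'a', 'y', ε }, FIRST(D) = { 'y', ε }

D: nullable alternative(s) D → ε; FOLLOW(D) = { $, '*', 'a', 'n', 'y' }
  D → y D n: FIRST \ {ε} = { 'y' } — overlaps FOLLOW(D) on { 'y' }: CONFLICT
  D → ε: FIRST \ {ε} = { } — this is the only nullable alternative, skip

T: nullable alternative(s) T → D; FOLLOW(T) = { $, '*', 'a', 'y' }
  T → X T a: FIRST \ {ε} = { '*', 'a', 'y' } — overlaps FOLLOW(T) on { '*', 'a', 'y' }: CONFLICT
  T → D: FIRST \ {ε} = { 'y' } — this is the only nullable alternative, skip

X: nullable alternative(s) X → D, X → T; FOLLOW(X) = { '*', 'a', 'y' }
  X → X * a: FIRST \ {ε} = { '*', 'a', 'y' } — overlaps FOLLOW(X) on { '*', 'a', 'y' }: CONFLICT
  X → D: FIRST \ {ε} = { 'y' } — overlaps FOLLOW(X) on { 'y' }: CONFLICT
  X → T: FIRST \ {ε} = { '*', 'a', 'y' } — overlaps FOLLOW(X) on { '*', 'a', 'y' }: CONFLICT

So the grammar has 5 FIRST/FOLLOW conflicts (marked CONFLICT above).

Answer: Yes. T → X T a with FOLLOW(T) on { '*', 'a', 'y' }; X → X '*' a with FOLLOW(X) on { '*', 'a', 'y' }; X → D with FOLLOW(X) on { 'y' }; X → T with FOLLOW(X) on { '*', 'a', 'y' }; D → y D n with FOLLOW(D) on { 'y' }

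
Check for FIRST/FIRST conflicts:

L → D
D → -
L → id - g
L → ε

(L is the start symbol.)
FIRST sets of the non-terminals at (or reachable through a nullable prefix from) the front of some alternative:
  FIRST(D) = { '-' }

Productions for L:
  L → D: FIRST = { '-' }
  L → id - g: FIRST = { 'id' }
  L → ε: FIRST = { ε }
D has only one production, so no FIRST/FIRST conflict is possible there.

All alternatives of each non-terminal have pairwise disjoint FIRST sets.

Answer: No FIRST/FIRST conflicts.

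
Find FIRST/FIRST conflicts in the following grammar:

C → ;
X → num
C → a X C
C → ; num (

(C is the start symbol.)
Yes. C → ';' / C → ';' num '(' on { ';' }

Productions for C:
  C → ;: FIRST = { ';' }
  C → a X C: FIRST = { 'a' }
  C → ; num (: FIRST = { ';' }
X has only one production, so no FIRST/FIRST conflict is possible there.

Conflict for C: C → ; and C → ; num (
  Overlap: { ';' }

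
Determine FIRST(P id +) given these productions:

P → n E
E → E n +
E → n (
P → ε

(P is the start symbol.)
FIRST sets of the non-terminals involved (from the grammar, by fixed-point iteration):
  FIRST(P) = { 'n', ε }

To compute FIRST(P id +), process the symbols left to right:
Symbol P is a non-terminal. Add FIRST(P) \ {ε} = { 'n' }
P is nullable (ε ∈ FIRST(P)), continue to the next symbol.
Symbol id is a terminal. Add 'id' and stop.
FIRST(P id +) = { 'id', 'n' }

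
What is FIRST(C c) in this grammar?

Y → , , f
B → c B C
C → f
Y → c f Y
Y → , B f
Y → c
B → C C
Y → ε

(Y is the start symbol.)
{ 'f' }

FIRST sets of the non-terminals involved (from the grammar, by fixed-point iteration):
  FIRST(C) = { 'f' }

To compute FIRST(C c), process the symbols left to right:
Symbol C is a non-terminal. Add FIRST(C) \ {ε} = { 'f' }
C is not nullable (ε ∉ FIRST(C)), so stop here.
FIRST(C c) = { 'f' }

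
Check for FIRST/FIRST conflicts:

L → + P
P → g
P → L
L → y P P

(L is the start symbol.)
No FIRST/FIRST conflicts.

A FIRST/FIRST conflict occurs when two productions N → α and N → β for the same non-terminal have FIRST(α) ∩ FIRST(β) ≠ ∅ (with ε ∈ FIRST of a nullable right-hand side, so two nullable alternatives also conflict).

FIRST sets of the non-terminals at (or reachable through a nullable prefix from) the front of some alternative:
  FIRST(L) = { '+', 'y' }

Productions for L:
  L → + P: FIRST = { '+' }
  L → y P P: FIRST = { 'y' }
Productions for P:
  P → g: FIRST = { 'g' }
  P → L: FIRST = { '+', 'y' }

All alternatives of each non-terminal have pairwise disjoint FIRST sets.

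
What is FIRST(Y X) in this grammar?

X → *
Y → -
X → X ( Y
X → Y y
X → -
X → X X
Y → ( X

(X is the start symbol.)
{ '(', '-' }

FIRST sets of the non-terminals involved (from the grammar, by fixed-point iteration):
  FIRST(Y) = { '(', '-' }

To compute FIRST(Y X), process the symbols left to right:
Symbol Y is a non-terminal. Add FIRST(Y) \ {ε} = { '(', '-' }
Y is not nullable (ε ∉ FIRST(Y)), so stop here.
FIRST(Y X) = { '(', '-' }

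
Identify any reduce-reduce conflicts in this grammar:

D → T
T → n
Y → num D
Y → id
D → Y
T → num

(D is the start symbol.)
A reduce-reduce conflict occurs when an LR(0) state has two complete items [A → α .] and [B → β .] — both call for a reduction, and with no lookahead the parser cannot choose between them.

Augment with D' → D and build the canonical LR(0) collection (I0 = CLOSURE({[D' → . D]}), then GOTO on every symbol after a dot until no new states appear). It has 8 states:
  I0: { [D → . T], [D → . Y], [D' → . D], [T → . n], [T → . num], [Y → . id], [Y → . num D] }  — shift
  I1: { [D' → D .] }  — accept
  I2: { [D → T .] }  — reduce
  I3: { [D → Y .] }  — reduce
  I4: { [Y → id .] }  — reduce
  I5: { [T → n .] }  — reduce
  I6: { [D → . T], [D → . Y], [T → . n], [T → . num], [T → num .], [Y → . id], [Y → . num D], [Y → num . D] }  — shift, reduce
  I7: { [Y → num D .] }  — reduce

No state contains more than one complete item.

Answer: No reduce-reduce conflicts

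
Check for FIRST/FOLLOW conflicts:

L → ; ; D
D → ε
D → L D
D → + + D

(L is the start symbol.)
Yes. D → L D with FOLLOW(D) on { ';' }; D → '+' '+' D with FOLLOW(D) on { '+' }

Nullable non-terminals: D.
FIRST sets used below: FIRST(L) = { ';' }

D: nullable alternative(s) D → ε; FOLLOW(D) = { $, '+', ';' }
  D → ε: FIRST \ {ε} = { } — this is the only nullable alternative, skip
  D → L D: FIRST \ {ε} = { ';' } — overlaps FOLLOW(D) on { ';' }: CONFLICT
  D → + + D: FIRST \ {ε} = { '+' } — overlaps FOLLOW(D) on { '+' }: CONFLICT

L has no nullable alternative, so no FIRST/FOLLOW check is needed there.

So the grammar has 2 FIRST/FOLLOW conflicts (marked CONFLICT above).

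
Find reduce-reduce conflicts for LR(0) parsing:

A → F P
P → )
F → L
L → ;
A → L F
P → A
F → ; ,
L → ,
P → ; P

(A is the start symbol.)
Yes — I12: [F → ; , .] vs [L → , .]

A reduce-reduce conflict occurs when an LR(0) state has two complete items [A → α .] and [B → β .] — both call for a reduction, and with no lookahead the parser cannot choose between them.

Augment with A' → A and build the canonical LR(0) collection (I0 = CLOSURE({[A' → . A]}), then GOTO on every symbol after a dot until no new states appear). It has 15 states:
  I0: { [A → . F P], [A → . L F], [A' → . A], [F → . ; ,], [F → . L], [L → . ,], [L → . ;] }  — shift
  I1: { [L → , .] }  — reduce
  I2: { [F → ; . ,], [L → ; .] }  — shift, reduce
  I3: { [A' → A .] }  — accept
  I4: { [A → . F P], [A → . L F], [A → F . P], [F → . ; ,], [F → . L], [L → . ,], [L → . ;], [P → . )], [P → . ; P], [P → . A] }  — shift
  I5: { [A → L . F], [F → . ; ,], [F → . L], [F → L .], [L → . ,], [L → . ;] }  — shift, reduce
  I6: { [A → L F .] }  — reduce
  I7: { [F → L .] }  — reduce
  I8: { [P → ) .] }  — reduce
  I9: { [A → . F P], [A → . L F], [F → . ; ,], [F → . L], [F → ; . ,], [L → . ,], [L → . ;], [L → ; .], [P → . )], [P → . ; P], [P → . A], [P → ; . P] }  — shift, reduce
  I10: { [P → A .] }  — reduce
  I11: { [A → F P .] }  — reduce
  I12: { [F → ; , .], [L → , .] }  — 2 reduces
  I13: { [P → ; P .] }  — reduce
  I14: { [F → ; , .] }  — reduce

I12 contains complete items [F → ; , .], [L → , .] — reduce-reduce conflict.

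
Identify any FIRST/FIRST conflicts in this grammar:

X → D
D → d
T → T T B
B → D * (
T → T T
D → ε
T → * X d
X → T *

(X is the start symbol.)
Yes. T → T T B / T → T T on { '*' }; T → T T B / T → '*' X d on { '*' }; T → T T / T → '*' X d on { '*' }

A FIRST/FIRST conflict occurs when two productions N → α and N → β for the same non-terminal have FIRST(α) ∩ FIRST(β) ≠ ∅ (with ε ∈ FIRST of a nullable right-hand side, so two nullable alternatives also conflict).

FIRST sets of the non-terminals at (or reachable through a nullable prefix from) the front of some alternative:
  FIRST(D) = { 'd', ε }
  FIRST(T) = { '*' }

Productions for X:
  X → D: FIRST = { 'd', ε }
  X → T *: FIRST = { '*' }
Productions for D:
  D → d: FIRST = { 'd' }
  D → ε: FIRST = { ε }
Productions for T:
  T → T T B: FIRST = { '*' }
  T → T T: FIRST = { '*' }
  T → * X d: FIRST = { '*' }
B has only one production, so no FIRST/FIRST conflict is possible there.

Conflict for T: T → T T B and T → T T
  Overlap: { '*' }
Conflict for T: T → T T B and T → * X d
  Overlap: { '*' }
Conflict for T: T → T T and T → * X d
  Overlap: { '*' }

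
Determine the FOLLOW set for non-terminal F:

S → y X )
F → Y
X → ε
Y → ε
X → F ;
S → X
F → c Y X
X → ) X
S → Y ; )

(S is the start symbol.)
{ ';' }

In X → F ;: F is followed by ';', add FIRST(';') \ {ε} = { ';' }

Taking the union: FOLLOW(F) = { ';' }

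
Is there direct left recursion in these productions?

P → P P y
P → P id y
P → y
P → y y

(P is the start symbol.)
P → P P y: LEFT RECURSIVE (starts with P)
P → P id y: LEFT RECURSIVE (starts with P)
P → y: starts with y
P → y y: starts with y

The grammar has direct left recursion on: P.

Answer: Yes, P is left-recursive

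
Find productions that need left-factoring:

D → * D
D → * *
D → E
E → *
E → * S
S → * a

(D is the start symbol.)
Yes, D has productions with common prefix '*'; E has productions with common prefix '*'

Left-factoring is needed when two productions for the same non-terminal
share a common prefix on the right-hand side.

Productions for D:
  D → * D
  D → * *
  D → E
Productions for E:
  E → *
  E → * S

Found common prefix '*' in productions for D
Found common prefix '*' in productions for E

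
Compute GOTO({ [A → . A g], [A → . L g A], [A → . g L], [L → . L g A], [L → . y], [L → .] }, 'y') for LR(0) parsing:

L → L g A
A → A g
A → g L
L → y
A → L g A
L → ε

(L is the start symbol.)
{ [L → y .] }

GOTO(I, 'y') = CLOSURE({ [A → αX.β] : [A → α.Xβ] ∈ I, X = 'y' })

Items with dot before 'y', with the dot advanced:
  [L → . y] → [L → y .]
Closure adds nothing (no advanced item has the dot before a non-terminal).

GOTO = { [L → y .] }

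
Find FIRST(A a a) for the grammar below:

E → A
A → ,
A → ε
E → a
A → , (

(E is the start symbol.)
{ ',', 'a' }

FIRST sets of the non-terminals involved (from the grammar, by fixed-point iteration):
  FIRST(A) = { ',', ε }

To compute FIRST(A a a), process the symbols left to right:
Symbol A is a non-terminal. Add FIRST(A) \ {ε} = { ',' }
A is nullable (ε ∈ FIRST(A)), continue to the next symbol.
Symbol a is a terminal. Add 'a' and stop.
FIRST(A a a) = { ',', 'a' }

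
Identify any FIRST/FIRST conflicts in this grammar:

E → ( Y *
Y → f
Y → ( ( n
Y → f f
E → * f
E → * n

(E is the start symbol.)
Productions for E:
  E → ( Y *: FIRST = { '(' }
  E → * f: FIRST = { '*' }
  E → * n: FIRST = { '*' }
Productions for Y:
  Y → f: FIRST = { 'f' }
  Y → ( ( n: FIRST = { '(' }
  Y → f f: FIRST = { 'f' }

Conflict for E: E → * f and E → * n
  Overlap: { '*' }
Conflict for Y: Y → f and Y → f f
  Overlap: { 'f' }

Answer: Yes. E → '*' f / E → '*' n on { '*' }; Y → f / Y → f f on { 'f' }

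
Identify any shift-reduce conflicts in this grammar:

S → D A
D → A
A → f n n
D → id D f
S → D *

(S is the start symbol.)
Augment with S' → S and build the canonical LR(0) collection (I0 = CLOSURE({[S' → . S]}), then GOTO on every symbol after a dot until no new states appear). It has 12 states:
  I0: { [A → . f n n], [D → . A], [D → . id D f], [S → . D *], [S → . D A], [S' → . S] }  — shift
  I1: { [D → A .] }  — reduce
  I2: { [A → . f n n], [S → D . *], [S → D . A] }  — shift
  I3: { [S' → S .] }  — accept
  I4: { [A → f . n n] }  — shift
  I5: { [A → . f n n], [D → . A], [D → . id D f], [D → id . D f] }  — shift
  I6: { [D → id D . f] }  — shift
  I7: { [D → id D f .] }  — reduce
  I8: { [A → f n . n] }  — shift
  I9: { [A → f n n .] }  — reduce
  I10: { [S → D * .] }  — reduce
  I11: { [S → D A .] }  — reduce

No state contains both a complete item and a shift item.

Answer: No shift-reduce conflicts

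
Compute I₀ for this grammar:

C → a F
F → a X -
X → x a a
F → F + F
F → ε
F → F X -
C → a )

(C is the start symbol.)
First, augment the grammar with C' → C
I₀ = CLOSURE({ [C' → . C] }):
  [C' → . C] has the dot before C: add [C → . a F], [C → . a )]
No further items can be added.

I₀ = { [C → . a )], [C → . a F], [C' → . C] }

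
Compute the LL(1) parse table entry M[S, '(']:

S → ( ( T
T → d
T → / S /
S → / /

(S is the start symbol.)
To find M[S, '('], we find productions for S where '(' is in the predict set (PREDICT(N → α) = (FIRST(α) \ {ε}) ∪ (FOLLOW(N) if α ⇒* ε)).

S → ( ( T: PREDICT = { '(' }
  '(' is in predict set, so this production goes in M[S, '(']
S → / /: PREDICT = { '/' }

M[S, '('] = S → ( ( T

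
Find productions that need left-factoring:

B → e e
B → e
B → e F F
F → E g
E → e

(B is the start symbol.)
Yes, B has productions with common prefix 'e'

Left-factoring is needed when two productions for the same non-terminal
share a common prefix on the right-hand side.

Productions for B:
  B → e e
  B → e
  B → e F F

Found common prefix 'e' in productions for B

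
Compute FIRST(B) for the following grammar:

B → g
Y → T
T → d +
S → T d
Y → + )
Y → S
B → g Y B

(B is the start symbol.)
{ 'g' }

To compute FIRST(B), examine every production with B on the left-hand side, reading each right-hand side left to right until a non-nullable symbol is reached.

From B → g:
  - g is a terminal: add 'g' and stop
From B → g Y B:
  - g is a terminal: add 'g' and stop

Collecting: FIRST(B) = { 'g' }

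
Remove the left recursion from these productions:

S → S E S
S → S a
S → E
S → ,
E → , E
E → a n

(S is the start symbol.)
S is directly left-recursive. The standard transformation for
  A → A α₁ | ... | A α_m | β₁ | ... | β_n
is
  A  → β₁ A' | ... | β_n A'
  A' → α₁ A' | ... | α_m A' | ε

S → E becomes S → E S'
S → , becomes S → , S'
S → S E S becomes S' → E S S'
S → S a becomes S' → a S'
Add S' → ε

Productions for other non-terminals are unchanged:
  E → , E
  E → a n

Resulting grammar:
S → E S'
S → , S'
S' → E S S'
S' → a S'
S' → ε
E → , E
E → a n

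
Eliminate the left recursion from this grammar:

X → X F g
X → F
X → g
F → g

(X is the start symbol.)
X → F X'
X → g X'
X' → F g X'
X' → ε
F → g

X is directly left-recursive. The standard transformation for
  A → A α₁ | ... | A α_m | β₁ | ... | β_n
is
  A  → β₁ A' | ... | β_n A'
  A' → α₁ A' | ... | α_m A' | ε

X → F becomes X → F X'
X → g becomes X → g X'
X → X F g becomes X' → F g X'
Add X' → ε

Productions for other non-terminals are unchanged:
  F → g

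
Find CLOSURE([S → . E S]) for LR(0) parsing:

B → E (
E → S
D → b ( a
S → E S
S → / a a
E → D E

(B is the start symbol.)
Start with: [S → . E S]
  [S → . E S] has the dot before E: add [E → . S], [E → . D E]
  [E → . S] has the dot before S: add [S → . / a a]
  [E → . D E] has the dot before D: add [D → . b ( a]
No further items can be added.

CLOSURE = { [D → . b ( a], [E → . D E], [E → . S], [S → . / a a], [S → . E S] }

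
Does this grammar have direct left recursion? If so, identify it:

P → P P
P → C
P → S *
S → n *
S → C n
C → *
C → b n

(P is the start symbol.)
P → P P: LEFT RECURSIVE (starts with P)
P → C: starts with C
P → S *: starts with S
S → n *: starts with n
S → C n: starts with C
C → *: starts with '*'
C → b n: starts with b

The grammar has direct left recursion on: P.

Answer: Yes, P is left-recursive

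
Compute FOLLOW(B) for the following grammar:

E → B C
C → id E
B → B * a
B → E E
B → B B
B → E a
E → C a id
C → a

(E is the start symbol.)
{ '*', 'a', 'id' }

To compute FOLLOW(B), find every occurrence of B on a right-hand side N → α B β: add FIRST(β) \ {ε}, and if β is empty or nullable also add FOLLOW(N). Iterate to a fixed point.

In E → B C: B is followed by C, add FIRST(C) \ {ε} = { 'a', 'id' }
In B → B * a: B is followed by '*' a, add FIRST('*' a) \ {ε} = { '*' }
In B → B B: B is followed by B, add FIRST(B) \ {ε} = { 'a', 'id' }
In B → B B: B is at the end; this adds FOLLOW(B) to itself — nothing new

Taking the union: FOLLOW(B) = { '*', 'a', 'id' }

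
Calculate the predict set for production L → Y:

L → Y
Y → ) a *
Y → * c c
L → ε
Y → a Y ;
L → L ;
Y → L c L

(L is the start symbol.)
PREDICT(L → Y) = (FIRST(RHS) \ {ε}) ∪ (FOLLOW(L) if ε ∈ FIRST(RHS), i.e. RHS ⇒* ε)
FIRST(Y) = { ')', '*', ';', 'a', 'c' }
FIRST(Y) = { ')', '*', ';', 'a', 'c' }
ε ∉ FIRST(Y), so FOLLOW(L) is not added.
PREDICT(L → Y) = { ')', '*', ';', 'a', 'c' }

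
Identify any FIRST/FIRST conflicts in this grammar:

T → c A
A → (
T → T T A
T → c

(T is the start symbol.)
Yes. T → c A / T → T T A on { 'c' }; T → c A / T → c on { 'c' }; T → T T A / T → c on { 'c' }

FIRST sets of the non-terminals at (or reachable through a nullable prefix from) the front of some alternative:
  FIRST(T) = { 'c' }

Productions for T:
  T → c A: FIRST = { 'c' }
  T → T T A: FIRST = { 'c' }
  T → c: FIRST = { 'c' }
A has only one production, so no FIRST/FIRST conflict is possible there.

Conflict for T: T → c A and T → T T A
  Overlap: { 'c' }
Conflict for T: T → c A and T → c
  Overlap: { 'c' }
Conflict for T: T → T T A and T → c
  Overlap: { 'c' }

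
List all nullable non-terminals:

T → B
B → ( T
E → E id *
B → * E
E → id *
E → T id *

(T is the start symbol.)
None

A non-terminal is nullable if it can derive ε (the empty string): either it has an ε-production, or it has a production whose right-hand side consists entirely of nullable non-terminals.

There are no ε-productions, so no non-terminal can derive ε.
No non-terminals are nullable.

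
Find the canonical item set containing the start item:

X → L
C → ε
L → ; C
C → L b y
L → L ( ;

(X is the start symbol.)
{ [L → . ; C], [L → . L ( ;], [X → . L], [X' → . X] }

First, augment the grammar with X' → X
I₀ = CLOSURE({ [X' → . X] }):
  [X' → . X] has the dot before X: add [X → . L]
  [X → . L] has the dot before L: add [L → . ; C], [L → . L ( ;]
No further items can be added.

I₀ = { [L → . ; C], [L → . L ( ;], [X → . L], [X' → . X] }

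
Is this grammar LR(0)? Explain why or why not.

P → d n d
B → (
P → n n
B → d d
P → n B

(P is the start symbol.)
Yes, the grammar is LR(0)

Augment with P' → P and build the canonical LR(0) collection (I0 = CLOSURE({[P' → . P]}), then GOTO on every symbol after a dot until no new states appear). It has 11 states:
  I0: { [P → . d n d], [P → . n B], [P → . n n], [P' → . P] }  — shift
  I1: { [P' → P .] }  — accept
  I2: { [P → d . n d] }  — shift
  I3: { [B → . (], [B → . d d], [P → n . B], [P → n . n] }  — shift
  I4: { [B → ( .] }  — reduce
  I5: { [P → n B .] }  — reduce
  I6: { [B → d . d] }  — shift
  I7: { [P → n n .] }  — reduce
  I8: { [B → d d .] }  — reduce
  I9: { [P → d n . d] }  — shift
  I10: { [P → d n d .] }  — reduce

Every state is either a pure shift/goto state or contains exactly one complete item and nothing to shift — no conflicts. The grammar is LR(0).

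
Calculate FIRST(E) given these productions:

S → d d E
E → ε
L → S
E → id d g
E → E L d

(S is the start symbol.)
To compute FIRST(E), examine every production with E on the left-hand side, reading each right-hand side left to right until a non-nullable symbol is reached.

FIRST sets of the other non-terminals involved (by the same procedure, iterated to a fixed point):
  FIRST(L) = { 'd' }

From E → ε:
  - ε-production, so ε ∈ FIRST(E)
From E → id d g:
  - id is a terminal: add 'id' and stop
From E → E L d:
  - E is the symbol being defined: contributes nothing new
    E is nullable, so continue to the next symbol
  - L is a non-terminal: add FIRST(L) \ {ε} = { 'd' }
    L is not nullable, so stop

Collecting: FIRST(E) = { 'd', 'id', ε }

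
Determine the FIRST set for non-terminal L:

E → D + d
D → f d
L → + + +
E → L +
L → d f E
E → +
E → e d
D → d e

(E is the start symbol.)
To compute FIRST(L), examine every production with L on the left-hand side, reading each right-hand side left to right until a non-nullable symbol is reached.

From L → + + +:
  - '+' is a terminal: add '+' and stop
From L → d f E:
  - d is a terminal: add 'd' and stop

Collecting: FIRST(L) = { '+', 'd' }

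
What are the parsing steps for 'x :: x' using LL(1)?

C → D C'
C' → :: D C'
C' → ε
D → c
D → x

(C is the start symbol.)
LL(1) parsing maintains a stack (initially the start symbol over $) and the input. At each step: if the stack top is a terminal, match it against the current input token; if it is a non-terminal N, replace it with the RHS of M[N, lookahead] (the unique production whose predict set contains the lookahead).

Stack is shown with the top on the left.

Stack      Input     Action
---------------------------
C $        x :: x $  output C → D C'
D C' $     x :: x $  output D → x
x C' $     x :: x $  match 'x'
C' $       :: x $    output C' → :: D C'
:: D C' $  :: x $    match '::'
D C' $     x $       output D → x
x C' $     x $       match 'x'
C' $       $         output C' → ε
$          $         accept

The string is accepted.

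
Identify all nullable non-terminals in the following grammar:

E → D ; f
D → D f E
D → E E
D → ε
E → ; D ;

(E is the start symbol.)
{ 'D' }

A non-terminal is nullable if it can derive ε (the empty string): either it has an ε-production, or it has a production whose right-hand side consists entirely of nullable non-terminals.

ε-productions: D → ε
So D is immediately nullable.
No further non-terminal can be added: every production for the remaining non-terminals contains a terminal or a non-nullable non-terminal.
Nullable = { 'D' }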